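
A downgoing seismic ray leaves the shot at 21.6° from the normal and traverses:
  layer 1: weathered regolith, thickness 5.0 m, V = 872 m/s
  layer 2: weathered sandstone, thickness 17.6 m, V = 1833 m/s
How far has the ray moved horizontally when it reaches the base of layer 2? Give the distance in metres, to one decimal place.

p = sin θ₁/V₁ = sin 21.6°/872 = 4.2216e-04 s/m is conserved through the stack.
Layer 1: θ = 21.60°; offset = 5.0·tan 21.60° = 1.980 m.
Layer 2: sin θ = p·1833 = 0.7738 → θ = 50.70°; offset = 17.6·tan 50.70° = 21.502 m.
Σ offsets = 23.481 m.

23.5 m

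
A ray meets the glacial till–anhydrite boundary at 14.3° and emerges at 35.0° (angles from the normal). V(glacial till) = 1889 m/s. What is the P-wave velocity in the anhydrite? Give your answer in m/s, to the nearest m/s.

4387 m/s

sin 14.3° = 0.2470; sin 35.0° = 0.5736.
V₂ = V₁·(sin θ₂/sin θ₁) = 1889·(0.5736/0.2470) = 4386.60 m/s.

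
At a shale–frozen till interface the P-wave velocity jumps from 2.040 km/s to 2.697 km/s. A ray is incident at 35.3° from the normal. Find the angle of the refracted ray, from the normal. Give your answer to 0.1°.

Snell's law: sin θ₂ = (V₂/V₁)·sin θ₁ = (2.697/2.040)·sin 35.3° = 0.7640.
θ₂ = arcsin 0.7640 = 49.81° from the normal.

49.8°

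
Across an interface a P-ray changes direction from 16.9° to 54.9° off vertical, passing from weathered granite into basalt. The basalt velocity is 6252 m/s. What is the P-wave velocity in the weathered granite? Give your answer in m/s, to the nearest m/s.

sin 16.9° = 0.2907; sin 54.9° = 0.8181.
V₁ = V₂·(sin θ₁/sin θ₂) = 6252·(0.2907/0.8181) = 2221.44 m/s.

2221 m/s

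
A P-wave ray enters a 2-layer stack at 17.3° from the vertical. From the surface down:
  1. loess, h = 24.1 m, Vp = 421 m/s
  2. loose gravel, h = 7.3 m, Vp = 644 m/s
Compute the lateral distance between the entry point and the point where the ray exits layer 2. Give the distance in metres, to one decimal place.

11.2 m

Apply Snell's law at each interface; in layer i the horizontal offset is hᵢ·tan θᵢ.
Layer 1: θ = 17.30°; offset = 24.1·tan 17.30° = 7.506 m.
Layer 2: sin θ = 644·sin 17.3°/421 = 0.4549, θ = 27.06°; offset = 7.3·tan 27.06° = 3.729 m.
Total horizontal offset = 11.235 m.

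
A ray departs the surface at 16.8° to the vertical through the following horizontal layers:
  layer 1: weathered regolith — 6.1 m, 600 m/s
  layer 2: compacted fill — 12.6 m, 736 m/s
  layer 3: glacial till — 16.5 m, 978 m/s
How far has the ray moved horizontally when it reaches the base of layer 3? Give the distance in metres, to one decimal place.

Apply Snell's law at each interface; in layer i the horizontal offset is hᵢ·tan θᵢ.
Layer 1: θ = 16.80°; offset = 6.1·tan 16.80° = 1.842 m.
Layer 2: sin θ = 736·sin 16.8°/600 = 0.3545, θ = 20.77°; offset = 12.6·tan 20.77° = 4.778 m.
Layer 3: sin θ = 978·sin 16.8°/600 = 0.4711, θ = 28.11°; offset = 16.5·tan 28.11° = 8.813 m.
Total horizontal offset = 15.432 m.

15.4 m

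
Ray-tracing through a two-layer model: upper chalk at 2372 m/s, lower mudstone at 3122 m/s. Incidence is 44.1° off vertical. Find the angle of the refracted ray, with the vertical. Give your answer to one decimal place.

sin θ₁/V₁ = sin θ₂/V₂ ⇒ sin θ₂ = 3122·sin 44.1°/2372 = 3122·0.6959/2372 = 0.9160.
θ₂ = sin⁻¹(0.9160) = 66.34° (from vertical).

66.3°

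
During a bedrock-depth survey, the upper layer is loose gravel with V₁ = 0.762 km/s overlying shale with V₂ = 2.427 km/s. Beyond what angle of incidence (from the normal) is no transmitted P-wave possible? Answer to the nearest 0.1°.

At critical incidence the refracted ray runs along the interface (θ₂ = 90°), so sin θ_c = V₁/V₂.
θ_c = arcsin(0.762/2.427) = arcsin 0.3140 = 18.30°.

18.3°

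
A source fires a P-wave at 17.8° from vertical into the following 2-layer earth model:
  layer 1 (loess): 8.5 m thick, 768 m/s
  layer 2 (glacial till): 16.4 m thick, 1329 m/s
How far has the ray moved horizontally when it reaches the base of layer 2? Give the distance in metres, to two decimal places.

Apply Snell's law at each interface; in layer i the horizontal offset is hᵢ·tan θᵢ.
Layer 1: θ = 17.80°; offset = 8.5·tan 17.80° = 2.7291 m.
Layer 2: sin θ = 1329·sin 17.8°/768 = 0.5290, θ = 31.94°; offset = 16.4·tan 31.94° = 10.2231 m.
Σ offsets = 12.9521 m.

12.95 m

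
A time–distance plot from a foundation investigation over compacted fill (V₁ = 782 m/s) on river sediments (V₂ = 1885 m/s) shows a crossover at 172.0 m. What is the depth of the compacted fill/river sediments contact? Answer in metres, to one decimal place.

55.3 m

h = (x_cross/2)·√((V₂−V₁)/(V₂+V₁)).
(V₂−V₁)/(V₂+V₁) = (1885−782)/(1885+782) = 0.4136; √ = 0.6431.
h = (172.0/2)·0.6431 = 55.31 m.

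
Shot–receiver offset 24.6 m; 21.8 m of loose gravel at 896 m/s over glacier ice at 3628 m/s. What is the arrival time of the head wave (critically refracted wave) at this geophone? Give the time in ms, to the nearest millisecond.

54 ms

t = x/V₂ + 2h·√(V₂²−V₁²)/(V₁V₂).
√(V₂²−V₁²) = √(3628²−896²) = 3515.6 m/s; delay term = 2·21.8·3515.6/(896·3628) = 0.04715 s.
t = 24.6/3628 + 0.04715 = 0.05393 s.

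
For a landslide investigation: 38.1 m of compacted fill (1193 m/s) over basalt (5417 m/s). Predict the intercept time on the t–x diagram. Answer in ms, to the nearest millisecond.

62 ms

θ_c = arcsin(V₁/V₂) = arcsin(1193/5417) = 12.72°; cos θ_c = 0.9754.
tᵢ = 2h·cos θ_c / V₁ = 2·38.1·0.9754 / 1193 = 0.06230 s.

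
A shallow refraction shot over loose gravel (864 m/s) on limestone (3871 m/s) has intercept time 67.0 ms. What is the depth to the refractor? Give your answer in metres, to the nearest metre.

h = tᵢ·V₁·V₂ / (2·√(V₂²−V₁²)).
√(V₂²−V₁²) = √(3871² − 864²) = 3773.3 m/s.
h = 0.067 s × 864 × 3871 / (2 × 3773.3) = 29.69 m.

30 m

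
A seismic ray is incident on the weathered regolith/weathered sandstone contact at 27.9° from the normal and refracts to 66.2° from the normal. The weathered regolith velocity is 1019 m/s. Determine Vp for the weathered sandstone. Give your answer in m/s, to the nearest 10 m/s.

1990 m/s

Snell's law: sin 27.9°/V₁ = sin 66.2°/V₂.
V₂ = V₁·sin 66.2°/sin 27.9° = 1019 × 1.9553 = 1992.49 m/s.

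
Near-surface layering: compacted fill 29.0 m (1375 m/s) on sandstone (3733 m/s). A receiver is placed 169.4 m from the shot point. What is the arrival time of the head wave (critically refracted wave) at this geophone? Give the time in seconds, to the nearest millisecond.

t = x/V₂ + 2h·√(V₂²−V₁²)/(V₁V₂).
√(V₂²−V₁²) = √(3733²−1375²) = 3470.5 m/s; delay term = 2·29.0·3470.5/(1375·3733) = 0.03922 s.
t = 169.4/3733 + 0.03922 = 0.08460 s.

0.085 s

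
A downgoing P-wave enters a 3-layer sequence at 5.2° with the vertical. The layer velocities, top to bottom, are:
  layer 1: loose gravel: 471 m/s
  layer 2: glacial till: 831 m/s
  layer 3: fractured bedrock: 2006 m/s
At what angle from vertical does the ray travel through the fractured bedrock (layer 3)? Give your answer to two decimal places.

22.71°

Ray parameter p = sin 5.2° / 471 = 1.9243e-04 s/m.
sin θ_3 = p·V_3 = 1.9243e-04 × 2006 = 0.3860.
θ_3 = 22.71° from the vertical.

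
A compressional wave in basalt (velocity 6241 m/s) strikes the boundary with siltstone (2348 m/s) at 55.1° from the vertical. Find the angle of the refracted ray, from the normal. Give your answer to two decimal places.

sin θ₁/V₁ = sin θ₂/V₂ ⇒ sin θ₂ = 2348·sin 55.1°/6241 = 2348·0.8202/6241 = 0.3086.
θ₂ = arcsin 0.3086 = 17.97° from the normal.

17.97°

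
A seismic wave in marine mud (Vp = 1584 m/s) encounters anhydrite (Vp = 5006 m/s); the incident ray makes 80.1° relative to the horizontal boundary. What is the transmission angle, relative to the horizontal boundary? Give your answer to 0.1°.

Angle from the normal: 90° − 80.1° = 9.9°.
sin θ₁/V₁ = sin θ₂/V₂ ⇒ sin θ₂ = 5006·sin 9.9°/1584 = 5006·0.1719/1584 = 0.5434.
θ₂ = sin⁻¹(0.5434) = 32.91° (from vertical).
From the interface: 90° − 32.91° = 57.09°.

57.1°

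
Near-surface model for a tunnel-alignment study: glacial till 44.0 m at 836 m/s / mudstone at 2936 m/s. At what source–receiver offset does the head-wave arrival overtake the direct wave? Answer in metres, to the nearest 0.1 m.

117.9 m

x_cross = 2h·√((V₂+V₁)/(V₂−V₁)).
(V₂+V₁)/(V₂−V₁) = (2936+836)/(2936−836) = 1.7962; √ = 1.3402.
x_cross = 2·44.0·1.3402 = 117.94 m.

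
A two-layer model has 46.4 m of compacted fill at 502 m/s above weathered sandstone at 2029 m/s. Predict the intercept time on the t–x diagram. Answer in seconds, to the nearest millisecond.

0.179 s

tᵢ = 2h·√(V₂²−V₁²)/(V₁V₂).
√(V₂²−V₁²) = √(2029²−502²) = 1965.9 m/s.
tᵢ = 2·46.4·1965.9/(502·2029) = 0.17911 s.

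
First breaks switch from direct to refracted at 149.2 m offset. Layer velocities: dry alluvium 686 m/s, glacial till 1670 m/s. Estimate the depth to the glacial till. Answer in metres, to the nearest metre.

48 m

x_cross = 2h·√((V₂+V₁)/(V₂−V₁)) → h = x_cross / (2·√((V₂+V₁)/(V₂−V₁))).
√((V₂+V₁)/(V₂−V₁)) = √((1670+686)/(1670−686)) = 1.5474.
h = 149.2 / (2·1.5474) = 48.21 m.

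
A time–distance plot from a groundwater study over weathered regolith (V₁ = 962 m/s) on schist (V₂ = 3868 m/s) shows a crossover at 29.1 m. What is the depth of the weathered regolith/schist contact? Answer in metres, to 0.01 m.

11.29 m

h = (x_cross/2)·√((V₂−V₁)/(V₂+V₁)).
(V₂−V₁)/(V₂+V₁) = (3868−962)/(3868+962) = 0.6017; √ = 0.7757.
h = (29.1/2)·0.7757 = 11.29 m.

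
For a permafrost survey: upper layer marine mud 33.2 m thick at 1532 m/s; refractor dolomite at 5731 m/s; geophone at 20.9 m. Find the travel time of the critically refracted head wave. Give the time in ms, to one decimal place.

θ_c = arcsin(V₁/V₂) = arcsin(1532/5731) = 15.50°, cos θ_c = 0.9636.
Intercept time tᵢ = 2h cos θ_c / V₁ = 2·33.2·0.9636/1532 = 0.04176 s.
t = x/V₂ + tᵢ = 20.9/5731 + 0.04176 = 0.04541 s.

45.4 ms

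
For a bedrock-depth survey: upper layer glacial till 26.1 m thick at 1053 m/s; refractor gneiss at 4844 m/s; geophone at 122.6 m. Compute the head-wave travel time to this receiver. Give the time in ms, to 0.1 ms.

t = x/V₂ + 2h·√(V₂²−V₁²)/(V₁V₂).
√(V₂²−V₁²) = √(4844²−1053²) = 4728.2 m/s; delay term = 2·26.1·4728.2/(1053·4844) = 0.04839 s.
t = 122.6/4844 + 0.04839 = 0.07370 s.

73.7 ms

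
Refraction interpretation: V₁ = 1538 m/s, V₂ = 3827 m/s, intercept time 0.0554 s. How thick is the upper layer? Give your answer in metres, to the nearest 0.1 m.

θ_c = arcsin(1538/3827) = 23.70°; cos θ_c = 0.9157.
tᵢ = 2h cos θ_c/V₁ ⇒ h = tᵢ·V₁/(2 cos θ_c) = 0.0554·1538/(2·0.9157) = 46.53 m.

46.5 m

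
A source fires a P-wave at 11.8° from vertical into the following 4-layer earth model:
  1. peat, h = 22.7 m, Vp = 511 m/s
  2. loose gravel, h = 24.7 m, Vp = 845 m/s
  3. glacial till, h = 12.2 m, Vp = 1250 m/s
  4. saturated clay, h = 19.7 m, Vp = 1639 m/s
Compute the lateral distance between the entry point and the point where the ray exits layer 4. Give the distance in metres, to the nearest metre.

Apply Snell's law at each interface; in layer i the horizontal offset is hᵢ·tan θᵢ.
Layer 1: θ = 11.80°; offset = 22.7·tan 11.80° = 4.742 m.
Layer 2: sin θ = 845·sin 11.8°/511 = 0.3382, θ = 19.76°; offset = 24.7·tan 19.76° = 8.875 m.
Layer 3: sin θ = 1250·sin 11.8°/511 = 0.5002, θ = 30.02°; offset = 12.2·tan 30.02° = 7.048 m.
Layer 4: sin θ = 1639·sin 11.8°/511 = 0.6559, θ = 40.99°; offset = 19.7·tan 40.99° = 17.118 m.
Summing the layer offsets gives 37.784 m.

38 m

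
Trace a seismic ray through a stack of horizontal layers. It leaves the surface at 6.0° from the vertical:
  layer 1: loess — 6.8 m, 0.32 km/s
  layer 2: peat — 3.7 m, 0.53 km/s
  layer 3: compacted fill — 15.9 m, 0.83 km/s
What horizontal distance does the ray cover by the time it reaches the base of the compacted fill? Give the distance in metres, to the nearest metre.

6 m

Apply Snell's law at each interface; in layer i the horizontal offset is hᵢ·tan θᵢ.
Layer 1: θ = 6.00°; offset = 6.8·tan 6.00° = 0.715 m.
Layer 2: sin θ = 0.53·sin 6.0°/0.32 = 0.1731, θ = 9.97°; offset = 3.7·tan 9.97° = 0.650 m.
Layer 3: sin θ = 0.83·sin 6.0°/0.32 = 0.2711, θ = 15.73°; offset = 15.9·tan 15.73° = 4.479 m.
Σ offsets = 5.844 m.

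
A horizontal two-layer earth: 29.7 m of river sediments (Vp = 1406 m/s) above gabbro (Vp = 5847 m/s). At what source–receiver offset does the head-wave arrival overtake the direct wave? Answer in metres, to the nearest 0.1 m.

x_cross = 2h·√((V₂+V₁)/(V₂−V₁)).
(V₂+V₁)/(V₂−V₁) = (5847+1406)/(5847−1406) = 1.6332; √ = 1.2780.
x_cross = 2·29.7·1.2780 = 75.91 m.

75.9 m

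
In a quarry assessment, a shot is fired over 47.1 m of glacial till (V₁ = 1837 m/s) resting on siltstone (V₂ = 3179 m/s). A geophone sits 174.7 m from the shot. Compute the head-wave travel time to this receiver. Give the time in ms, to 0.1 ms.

96.8 ms

θ_c = arcsin(V₁/V₂) = arcsin(1837/3179) = 35.30°, cos θ_c = 0.8161.
Intercept time tᵢ = 2h cos θ_c / V₁ = 2·47.1·0.8161/1837 = 0.04185 s.
t = x/V₂ + tᵢ = 174.7/3179 + 0.04185 = 0.09681 s.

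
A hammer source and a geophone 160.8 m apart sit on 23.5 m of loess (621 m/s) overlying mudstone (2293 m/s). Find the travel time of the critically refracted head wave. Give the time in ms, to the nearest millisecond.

143 ms

θ_c = arcsin(V₁/V₂) = arcsin(621/2293) = 15.71°, cos θ_c = 0.9626.
Intercept time tᵢ = 2h cos θ_c / V₁ = 2·23.5·0.9626/621 = 0.07286 s.
t = x/V₂ + tᵢ = 160.8/2293 + 0.07286 = 0.14298 s.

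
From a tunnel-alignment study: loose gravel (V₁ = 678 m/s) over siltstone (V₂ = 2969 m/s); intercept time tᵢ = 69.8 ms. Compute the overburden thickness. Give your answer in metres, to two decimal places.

θ_c = arcsin(678/2969) = 13.20°; cos θ_c = 0.9736.
tᵢ = 2h cos θ_c/V₁ ⇒ h = tᵢ·V₁/(2 cos θ_c) = 0.0698·678/(2·0.9736) = 24.30 m.

24.30 m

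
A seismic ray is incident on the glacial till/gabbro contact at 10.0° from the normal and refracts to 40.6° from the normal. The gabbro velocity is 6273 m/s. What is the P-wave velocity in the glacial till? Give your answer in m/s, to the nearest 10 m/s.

Snell's law: sin 10.0°/V₁ = sin 40.6°/V₂.
V₁ = V₂·sin 10.0°/sin 40.6° = 6273 × 0.2668 = 1673.84 m/s.

1670 m/s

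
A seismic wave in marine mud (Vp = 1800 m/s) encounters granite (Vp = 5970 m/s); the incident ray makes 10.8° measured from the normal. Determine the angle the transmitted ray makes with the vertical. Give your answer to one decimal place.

38.4°

Snell's law: sin θ₂ = (V₂/V₁)·sin θ₁ = (5970/1800)·sin 10.8° = 0.6215.
θ₂ = sin⁻¹(0.6215) = 38.42° (from vertical).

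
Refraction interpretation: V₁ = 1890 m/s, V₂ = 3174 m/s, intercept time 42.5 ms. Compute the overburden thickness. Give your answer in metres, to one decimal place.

θ_c = arcsin(1890/3174) = 36.55°; cos θ_c = 0.8034.
tᵢ = 2h cos θ_c/V₁ ⇒ h = tᵢ·V₁/(2 cos θ_c) = 0.0425·1890/(2·0.8034) = 49.99 m.

50.0 m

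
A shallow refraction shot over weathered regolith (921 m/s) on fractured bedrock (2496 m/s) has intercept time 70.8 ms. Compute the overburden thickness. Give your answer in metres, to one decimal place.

35.1 m

h = tᵢ·V₁·V₂ / (2·√(V₂²−V₁²)).
√(V₂²−V₁²) = √(2496² − 921²) = 2319.9 m/s.
h = 0.0708 s × 921 × 2496 / (2 × 2319.9) = 35.08 m.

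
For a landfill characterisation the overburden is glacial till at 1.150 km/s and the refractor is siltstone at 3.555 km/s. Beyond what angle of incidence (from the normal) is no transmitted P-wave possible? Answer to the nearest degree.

At critical incidence the refracted ray runs along the interface (θ₂ = 90°), so sin θ_c = V₁/V₂.
θ_c = arcsin(1.150/3.555) = arcsin 0.3235 = 18.87°.

19°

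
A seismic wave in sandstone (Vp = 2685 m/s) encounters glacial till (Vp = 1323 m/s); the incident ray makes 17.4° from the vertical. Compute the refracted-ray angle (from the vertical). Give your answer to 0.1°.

8.5°

sin θ₁/V₁ = sin θ₂/V₂ ⇒ sin θ₂ = 1323·sin 17.4°/2685 = 1323·0.2990/2685 = 0.1473.
θ₂ = arcsin 0.1473 = 8.47° from the normal.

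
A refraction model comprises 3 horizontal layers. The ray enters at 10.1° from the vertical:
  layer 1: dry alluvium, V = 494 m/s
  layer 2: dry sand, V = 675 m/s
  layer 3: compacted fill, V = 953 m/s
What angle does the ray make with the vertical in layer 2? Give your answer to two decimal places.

13.86°

Snell's law across each interface conserves sin θ / V, so sin θ_2 = V_2·sin θ₁/V₁.
sin θ_2 = 675 × sin 10.1° / 494 = 0.2396.
θ_2 = arcsin 0.2396 = 13.86°.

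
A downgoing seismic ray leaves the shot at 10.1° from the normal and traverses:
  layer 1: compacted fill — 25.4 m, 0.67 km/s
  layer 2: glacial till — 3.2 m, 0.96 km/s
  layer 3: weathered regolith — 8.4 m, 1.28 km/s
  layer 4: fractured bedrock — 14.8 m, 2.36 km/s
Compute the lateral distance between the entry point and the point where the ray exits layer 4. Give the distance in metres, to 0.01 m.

19.97 m

Apply Snell's law at each interface; in layer i the horizontal offset is hᵢ·tan θᵢ.
Layer 1: θ = 10.10°; offset = 25.4·tan 10.10° = 4.5244 m.
Layer 2: sin θ = 0.96·sin 10.1°/0.67 = 0.2513, θ = 14.55°; offset = 3.2·tan 14.55° = 0.8307 m.
Layer 3: sin θ = 1.28·sin 10.1°/0.67 = 0.3350, θ = 19.57°; offset = 8.4·tan 19.57° = 2.9869 m.
Layer 4: sin θ = 2.36·sin 10.1°/0.67 = 0.6177, θ = 38.15°; offset = 14.8·tan 38.15° = 11.6252 m.
Summing the layer offsets gives 19.9672 m.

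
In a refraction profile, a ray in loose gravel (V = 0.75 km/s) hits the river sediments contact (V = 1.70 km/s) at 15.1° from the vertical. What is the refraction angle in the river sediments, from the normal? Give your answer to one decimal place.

Snell's law: sin θ₂ = (V₂/V₁)·sin θ₁ = (1.70/0.75)·sin 15.1° = 0.5905.
θ₂ = sin⁻¹(0.5905) = 36.19° (from vertical).

36.2°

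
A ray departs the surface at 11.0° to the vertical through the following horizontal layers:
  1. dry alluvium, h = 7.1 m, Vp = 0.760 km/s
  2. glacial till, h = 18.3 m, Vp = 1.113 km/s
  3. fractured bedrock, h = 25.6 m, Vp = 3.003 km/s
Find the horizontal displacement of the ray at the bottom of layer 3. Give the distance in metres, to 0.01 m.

Ray parameter p = sin 11.0° / 0.760 km/s = 2.5106e-01 s/km.
Layer 1: θ = 11.00°; offset = 7.1·tan 11.00° = 1.3801 m.
Layer 2: sin θ = p·1.113 = 0.2794 → θ = 16.23°; offset = 18.3·tan 16.23° = 5.3258 m.
Layer 3: sin θ = p·3.003 = 0.7539 → θ = 48.93°; offset = 25.6·tan 48.93° = 29.3804 m.
Total horizontal offset = 36.0863 m.

36.09 m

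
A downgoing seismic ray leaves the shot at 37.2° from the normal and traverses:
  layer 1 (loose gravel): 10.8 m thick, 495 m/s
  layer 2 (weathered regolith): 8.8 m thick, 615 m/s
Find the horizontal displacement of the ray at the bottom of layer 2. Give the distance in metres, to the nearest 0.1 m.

Ray parameter p = sin 37.2° / 495 m/s = 1.2214e-03 s/m.
Layer 1: θ = 37.20°; offset = 10.8·tan 37.20° = 8.198 m.
Layer 2: sin θ = p·615 = 0.7512 → θ = 48.69°; offset = 8.8·tan 48.69° = 10.014 m.
Summing the layer offsets gives 18.212 m.

18.2 m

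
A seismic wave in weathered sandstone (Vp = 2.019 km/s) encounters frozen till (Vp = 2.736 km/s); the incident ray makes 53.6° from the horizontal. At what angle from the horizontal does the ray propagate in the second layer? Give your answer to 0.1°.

36.5°

Convert to the normal: θ₁ = 90° − 53.6° = 36.4°.
sin θ₁/V₁ = sin θ₂/V₂ ⇒ sin θ₂ = 2.736·sin 36.4°/2.019 = 2.736·0.5934/2.019 = 0.8042.
θ₂ = arcsin 0.8042 = 53.53° from the normal.
From the interface: 90° − 53.53° = 36.47°.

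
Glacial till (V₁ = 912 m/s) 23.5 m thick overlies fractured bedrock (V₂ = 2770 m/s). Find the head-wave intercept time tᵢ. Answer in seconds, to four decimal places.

0.0487 s

tᵢ = 2h·√(V₂²−V₁²)/(V₁V₂).
√(V₂²−V₁²) = √(2770²−912²) = 2615.6 m/s.
tᵢ = 2·23.5·2615.6/(912·2770) = 0.04866 s.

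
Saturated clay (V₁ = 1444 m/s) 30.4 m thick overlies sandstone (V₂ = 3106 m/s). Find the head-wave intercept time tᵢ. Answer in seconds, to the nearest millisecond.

θ_c = arcsin(V₁/V₂) = arcsin(1444/3106) = 27.70°; cos θ_c = 0.8854.
tᵢ = 2h·cos θ_c / V₁ = 2·30.4·0.8854 / 1444 = 0.03728 s.

0.037 s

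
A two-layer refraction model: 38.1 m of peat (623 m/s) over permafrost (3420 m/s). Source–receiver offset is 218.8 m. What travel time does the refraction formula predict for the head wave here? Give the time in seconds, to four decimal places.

0.1842 s

θ_c = arcsin(V₁/V₂) = arcsin(623/3420) = 10.50°, cos θ_c = 0.9833.
Intercept time tᵢ = 2h cos θ_c / V₁ = 2·38.1·0.9833/623 = 0.12026 s.
t = x/V₂ + tᵢ = 218.8/3420 + 0.12026 = 0.18424 s.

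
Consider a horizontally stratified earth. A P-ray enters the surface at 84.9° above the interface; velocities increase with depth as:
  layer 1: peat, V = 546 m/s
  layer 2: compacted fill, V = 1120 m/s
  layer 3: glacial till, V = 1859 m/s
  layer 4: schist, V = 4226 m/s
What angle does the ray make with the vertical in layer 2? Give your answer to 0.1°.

From the normal: θ₁ = 90° − 84.9° = 5.1°.
Snell's law across each interface conserves sin θ / V, so sin θ_2 = V_2·sin θ₁/V₁.
sin θ_2 = 1120 × sin 5.1° / 546 = 0.1823.
θ_2 = arcsin 0.1823 = 10.51°.

10.5°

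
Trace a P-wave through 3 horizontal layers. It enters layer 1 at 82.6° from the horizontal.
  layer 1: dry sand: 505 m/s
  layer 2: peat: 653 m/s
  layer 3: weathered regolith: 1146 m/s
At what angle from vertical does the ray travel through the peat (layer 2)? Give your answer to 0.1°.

From the normal: θ₁ = 90° − 82.6° = 7.4°.
Snell's law across each interface conserves sin θ / V, so sin θ_2 = V_2·sin θ₁/V₁.
sin θ_2 = 653 × sin 7.4° / 505 = 0.1665.
θ_2 = arcsin 0.1665 = 9.59°.

9.6°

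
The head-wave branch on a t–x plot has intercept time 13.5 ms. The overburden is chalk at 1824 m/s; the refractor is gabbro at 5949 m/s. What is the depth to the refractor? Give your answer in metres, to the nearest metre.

θ_c = arcsin(1824/5949) = 17.85°; cos θ_c = 0.9518.
tᵢ = 2h cos θ_c/V₁ ⇒ h = tᵢ·V₁/(2 cos θ_c) = 0.0135·1824/(2·0.9518) = 12.93 m.

13 m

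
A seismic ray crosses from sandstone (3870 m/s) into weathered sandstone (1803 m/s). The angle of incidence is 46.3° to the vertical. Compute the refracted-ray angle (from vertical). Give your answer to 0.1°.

19.7°

sin θ₁/V₁ = sin θ₂/V₂ ⇒ sin θ₂ = 1803·sin 46.3°/3870 = 1803·0.7230/3870 = 0.3368.
θ₂ = arcsin 0.3368 = 19.68° from the normal.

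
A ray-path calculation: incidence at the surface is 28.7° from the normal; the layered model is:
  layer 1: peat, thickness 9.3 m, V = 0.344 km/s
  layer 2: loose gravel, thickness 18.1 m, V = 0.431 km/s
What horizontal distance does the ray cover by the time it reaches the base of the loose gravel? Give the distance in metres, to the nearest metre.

Ray parameter p = sin 28.7° / 0.344 km/s = 1.3960e+00 s/km.
Layer 1: θ = 28.70°; offset = 9.3·tan 28.70° = 5.092 m.
Layer 2: sin θ = p·0.431 = 0.6017 → θ = 36.99°; offset = 18.1·tan 36.99° = 13.634 m.
Summing the layer offsets gives 18.726 m.

19 m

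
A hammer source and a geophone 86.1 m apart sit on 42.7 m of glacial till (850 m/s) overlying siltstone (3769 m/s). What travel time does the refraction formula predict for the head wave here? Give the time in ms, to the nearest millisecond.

121 ms

θ_c = arcsin(V₁/V₂) = arcsin(850/3769) = 13.03°, cos θ_c = 0.9742.
Intercept time tᵢ = 2h cos θ_c / V₁ = 2·42.7·0.9742/850 = 0.09788 s.
t = x/V₂ + tᵢ = 86.1/3769 + 0.09788 = 0.12073 s.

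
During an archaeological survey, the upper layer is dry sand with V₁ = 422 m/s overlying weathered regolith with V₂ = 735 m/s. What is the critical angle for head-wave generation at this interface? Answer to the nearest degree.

35°

At critical incidence the refracted ray runs along the interface (θ₂ = 90°), so sin θ_c = V₁/V₂.
θ_c = arcsin(422/735) = arcsin 0.5741 = 35.04°.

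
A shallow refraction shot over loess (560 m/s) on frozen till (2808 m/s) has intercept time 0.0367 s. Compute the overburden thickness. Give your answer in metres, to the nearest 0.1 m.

h = tᵢ·V₁·V₂ / (2·√(V₂²−V₁²)).
√(V₂²−V₁²) = √(2808² − 560²) = 2751.6 m/s.
h = 0.0367 s × 560 × 2808 / (2 × 2751.6) = 10.49 m.

10.5 m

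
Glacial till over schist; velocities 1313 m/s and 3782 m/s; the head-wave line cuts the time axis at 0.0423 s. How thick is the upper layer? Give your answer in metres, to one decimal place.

29.6 m

θ_c = arcsin(1313/3782) = 20.31°; cos θ_c = 0.9378.
tᵢ = 2h cos θ_c/V₁ ⇒ h = tᵢ·V₁/(2 cos θ_c) = 0.0423·1313/(2·0.9378) = 29.61 m.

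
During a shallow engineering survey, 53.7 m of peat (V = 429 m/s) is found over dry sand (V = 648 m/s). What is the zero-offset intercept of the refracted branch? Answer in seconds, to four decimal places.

tᵢ = 2h·√(V₂²−V₁²)/(V₁V₂).
√(V₂²−V₁²) = √(648²−429²) = 485.7 m/s.
tᵢ = 2·53.7·485.7/(429·648) = 0.18763 s.

0.1876 s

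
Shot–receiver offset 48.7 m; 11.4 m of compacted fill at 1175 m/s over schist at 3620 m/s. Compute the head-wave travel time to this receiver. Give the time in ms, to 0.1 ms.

θ_c = arcsin(V₁/V₂) = arcsin(1175/3620) = 18.94°, cos θ_c = 0.9459.
Intercept time tᵢ = 2h cos θ_c / V₁ = 2·11.4·0.9459/1175 = 0.01835 s.
t = x/V₂ + tᵢ = 48.7/3620 + 0.01835 = 0.03181 s.

31.8 ms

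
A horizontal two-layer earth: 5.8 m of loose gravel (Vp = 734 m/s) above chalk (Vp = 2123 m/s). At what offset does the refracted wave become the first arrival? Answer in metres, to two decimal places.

x_cross = 2h·√((V₂+V₁)/(V₂−V₁)).
(V₂+V₁)/(V₂−V₁) = (2123+734)/(2123−734) = 2.0569; √ = 1.4342.
x_cross = 2·5.8·1.4342 = 16.64 m.

16.64 m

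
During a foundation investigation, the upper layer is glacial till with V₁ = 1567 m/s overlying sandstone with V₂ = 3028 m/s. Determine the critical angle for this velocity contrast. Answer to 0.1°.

31.2°

At critical incidence the refracted ray runs along the interface (θ₂ = 90°), so sin θ_c = V₁/V₂.
θ_c = arcsin(1567/3028) = arcsin 0.5175 = 31.16°.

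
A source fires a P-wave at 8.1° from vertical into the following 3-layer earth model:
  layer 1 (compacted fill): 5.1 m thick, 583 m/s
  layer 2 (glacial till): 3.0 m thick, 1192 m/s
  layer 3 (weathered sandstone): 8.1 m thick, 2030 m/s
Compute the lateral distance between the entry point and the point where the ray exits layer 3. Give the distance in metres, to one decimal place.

6.2 m

Apply Snell's law at each interface; in layer i the horizontal offset is hᵢ·tan θᵢ.
Layer 1: θ = 8.10°; offset = 5.1·tan 8.10° = 0.726 m.
Layer 2: sin θ = 1192·sin 8.1°/583 = 0.2881, θ = 16.74°; offset = 3.0·tan 16.74° = 0.903 m.
Layer 3: sin θ = 2030·sin 8.1°/583 = 0.4906, θ = 29.38°; offset = 8.1·tan 29.38° = 4.561 m.
Σ offsets = 6.189 m.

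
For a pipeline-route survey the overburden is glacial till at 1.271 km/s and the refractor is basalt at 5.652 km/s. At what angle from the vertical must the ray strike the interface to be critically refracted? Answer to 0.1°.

13.0°

At critical incidence the refracted ray runs along the interface (θ₂ = 90°), so sin θ_c = V₁/V₂.
θ_c = arcsin(1.271/5.652) = arcsin 0.2249 = 13.00°.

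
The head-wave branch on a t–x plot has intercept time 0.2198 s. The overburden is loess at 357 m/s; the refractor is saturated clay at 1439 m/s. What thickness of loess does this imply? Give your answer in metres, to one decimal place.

40.5 m

h = tᵢ·V₁·V₂ / (2·√(V₂²−V₁²)).
√(V₂²−V₁²) = √(1439² − 357²) = 1394.0 m/s.
h = 0.2198 s × 357 × 1439 / (2 × 1394.0) = 40.50 m.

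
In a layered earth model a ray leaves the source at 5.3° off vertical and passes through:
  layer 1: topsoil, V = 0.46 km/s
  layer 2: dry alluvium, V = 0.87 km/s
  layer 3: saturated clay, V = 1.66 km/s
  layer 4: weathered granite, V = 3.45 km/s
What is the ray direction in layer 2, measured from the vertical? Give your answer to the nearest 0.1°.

10.1°

Snell's law across each interface conserves sin θ / V, so sin θ_2 = V_2·sin θ₁/V₁.
sin θ_2 = 0.87 × sin 5.3° / 0.46 = 0.1747.
θ_2 = arcsin 0.1747 = 10.06°.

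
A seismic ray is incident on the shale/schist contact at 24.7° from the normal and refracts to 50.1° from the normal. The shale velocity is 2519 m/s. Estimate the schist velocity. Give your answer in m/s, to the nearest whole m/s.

4625 m/s

sin 24.7° = 0.4179; sin 50.1° = 0.7672.
V₂ = V₁·(sin θ₂/sin θ₁) = 2519·(0.7672/0.4179) = 4624.65 m/s.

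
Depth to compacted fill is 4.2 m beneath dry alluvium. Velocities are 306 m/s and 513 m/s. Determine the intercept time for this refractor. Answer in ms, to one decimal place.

θ_c = arcsin(V₁/V₂) = arcsin(306/513) = 36.62°; cos θ_c = 0.8026.
tᵢ = 2h·cos θ_c / V₁ = 2·4.2·0.8026 / 306 = 0.02203 s.

22.0 ms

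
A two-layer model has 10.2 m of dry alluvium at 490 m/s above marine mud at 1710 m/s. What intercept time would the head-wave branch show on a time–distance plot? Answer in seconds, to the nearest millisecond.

0.040 s

tᵢ = 2h·√(V₂²−V₁²)/(V₁V₂).
√(V₂²−V₁²) = √(1710²−490²) = 1638.3 m/s.
tᵢ = 2·10.2·1638.3/(490·1710) = 0.03989 s.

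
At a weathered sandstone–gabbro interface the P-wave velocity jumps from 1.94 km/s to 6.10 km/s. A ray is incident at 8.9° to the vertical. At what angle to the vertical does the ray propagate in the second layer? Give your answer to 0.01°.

Snell's law: sin θ₂ = (V₂/V₁)·sin θ₁ = (6.10/1.94)·sin 8.9° = 0.4865.
θ₂ = arcsin 0.4865 = 29.11° from the normal.

29.11°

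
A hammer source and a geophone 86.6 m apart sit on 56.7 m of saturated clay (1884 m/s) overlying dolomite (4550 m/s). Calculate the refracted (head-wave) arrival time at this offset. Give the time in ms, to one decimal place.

73.8 ms

θ_c = arcsin(V₁/V₂) = arcsin(1884/4550) = 24.46°, cos θ_c = 0.9102.
Intercept time tᵢ = 2h cos θ_c / V₁ = 2·56.7·0.9102/1884 = 0.05479 s.
t = x/V₂ + tᵢ = 86.6/4550 + 0.05479 = 0.07382 s.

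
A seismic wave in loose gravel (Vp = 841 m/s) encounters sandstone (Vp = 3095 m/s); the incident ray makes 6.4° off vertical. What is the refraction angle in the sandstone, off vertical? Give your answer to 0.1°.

24.2°

Snell's law: sin θ₂ = (V₂/V₁)·sin θ₁ = (3095/841)·sin 6.4° = 0.4102.
θ₂ = arcsin 0.4102 = 24.22° from the normal.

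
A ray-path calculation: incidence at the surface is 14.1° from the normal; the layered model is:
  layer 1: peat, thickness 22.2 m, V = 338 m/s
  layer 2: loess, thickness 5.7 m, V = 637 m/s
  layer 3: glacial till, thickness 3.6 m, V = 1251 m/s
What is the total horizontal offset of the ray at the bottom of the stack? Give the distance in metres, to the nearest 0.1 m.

16.0 m

Apply Snell's law at each interface; in layer i the horizontal offset is hᵢ·tan θᵢ.
Layer 1: θ = 14.10°; offset = 22.2·tan 14.10° = 5.576 m.
Layer 2: sin θ = 637·sin 14.1°/338 = 0.4591, θ = 27.33°; offset = 5.7·tan 27.33° = 2.946 m.
Layer 3: sin θ = 1251·sin 14.1°/338 = 0.9017, θ = 64.38°; offset = 3.6·tan 64.38° = 7.506 m.
Summing the layer offsets gives 16.028 m.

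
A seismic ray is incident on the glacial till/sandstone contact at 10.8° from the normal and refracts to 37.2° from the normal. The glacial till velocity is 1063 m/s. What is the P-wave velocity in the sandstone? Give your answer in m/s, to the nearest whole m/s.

Snell's law: sin 10.8°/V₁ = sin 37.2°/V₂.
V₂ = V₁·sin 37.2°/sin 10.8° = 1063 × 3.2266 = 3429.84 m/s.

3430 m/s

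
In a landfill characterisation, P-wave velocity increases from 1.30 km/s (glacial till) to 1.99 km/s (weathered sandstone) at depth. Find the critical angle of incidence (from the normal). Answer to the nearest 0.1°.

Critical incidence: sin θ_c = V₁/V₂ = 1.30/1.99 = 0.6533.
θ_c = arcsin 0.6533 = 40.79°.

40.8°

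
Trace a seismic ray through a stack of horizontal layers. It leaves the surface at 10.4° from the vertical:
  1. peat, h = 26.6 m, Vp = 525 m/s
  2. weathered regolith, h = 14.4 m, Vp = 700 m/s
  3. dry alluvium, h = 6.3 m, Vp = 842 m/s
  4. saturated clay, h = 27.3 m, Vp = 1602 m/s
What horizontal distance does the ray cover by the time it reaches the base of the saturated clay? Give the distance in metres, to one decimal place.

Apply Snell's law at each interface; in layer i the horizontal offset is hᵢ·tan θᵢ.
Layer 1: θ = 10.40°; offset = 26.6·tan 10.40° = 4.882 m.
Layer 2: sin θ = 700·sin 10.4°/525 = 0.2407, θ = 13.93°; offset = 14.4·tan 13.93° = 3.571 m.
Layer 3: sin θ = 842·sin 10.4°/525 = 0.2895, θ = 16.83°; offset = 6.3·tan 16.83° = 1.906 m.
Layer 4: sin θ = 1602·sin 10.4°/525 = 0.5508, θ = 33.42°; offset = 27.3·tan 33.42° = 18.018 m.
Σ offsets = 28.376 m.

28.4 m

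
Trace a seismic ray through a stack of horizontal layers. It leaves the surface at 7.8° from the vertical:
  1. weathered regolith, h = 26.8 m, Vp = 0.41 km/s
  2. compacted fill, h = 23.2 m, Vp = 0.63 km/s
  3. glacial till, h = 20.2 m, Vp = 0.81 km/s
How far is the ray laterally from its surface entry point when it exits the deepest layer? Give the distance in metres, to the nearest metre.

14 m

p = sin θ₁/V₁ = sin 7.8°/0.41 = 3.3101e-01 s/km is conserved through the stack.
Layer 1: θ = 7.80°; offset = 26.8·tan 7.80° = 3.671 m.
Layer 2: sin θ = p·0.63 = 0.2085 → θ = 12.04°; offset = 23.2·tan 12.04° = 4.947 m.
Layer 3: sin θ = p·0.81 = 0.2681 → θ = 15.55°; offset = 20.2·tan 15.55° = 5.622 m.
Summing the layer offsets gives 14.240 m.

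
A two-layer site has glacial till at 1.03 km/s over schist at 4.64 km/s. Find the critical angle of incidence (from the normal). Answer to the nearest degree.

13°

Critical incidence: sin θ_c = V₁/V₂ = 1.03/4.64 = 0.2220.
θ_c = arcsin 0.2220 = 12.83°.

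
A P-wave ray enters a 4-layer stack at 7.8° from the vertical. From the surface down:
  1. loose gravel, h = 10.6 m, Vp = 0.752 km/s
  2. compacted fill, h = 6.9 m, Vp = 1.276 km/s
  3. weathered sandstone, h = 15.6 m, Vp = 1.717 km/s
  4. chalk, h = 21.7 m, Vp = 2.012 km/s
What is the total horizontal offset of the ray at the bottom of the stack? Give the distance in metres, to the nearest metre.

17 m

Apply Snell's law at each interface; in layer i the horizontal offset is hᵢ·tan θᵢ.
Layer 1: θ = 7.80°; offset = 10.6·tan 7.80° = 1.452 m.
Layer 2: sin θ = 1.276·sin 7.8°/0.752 = 0.2303, θ = 13.31°; offset = 6.9·tan 13.31° = 1.633 m.
Layer 3: sin θ = 1.717·sin 7.8°/0.752 = 0.3099, θ = 18.05°; offset = 15.6·tan 18.05° = 5.084 m.
Layer 4: sin θ = 2.012·sin 7.8°/0.752 = 0.3631, θ = 21.29°; offset = 21.7·tan 21.29° = 8.457 m.
Summing the layer offsets gives 16.626 m.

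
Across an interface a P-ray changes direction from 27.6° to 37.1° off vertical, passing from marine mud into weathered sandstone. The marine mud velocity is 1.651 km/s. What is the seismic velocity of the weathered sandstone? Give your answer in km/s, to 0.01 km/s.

2.15 km/s

Snell's law: sin 27.6°/V₁ = sin 37.1°/V₂.
V₂ = V₁·sin 37.1°/sin 27.6° = 1.651 × 1.3020 = 2.15 km/s.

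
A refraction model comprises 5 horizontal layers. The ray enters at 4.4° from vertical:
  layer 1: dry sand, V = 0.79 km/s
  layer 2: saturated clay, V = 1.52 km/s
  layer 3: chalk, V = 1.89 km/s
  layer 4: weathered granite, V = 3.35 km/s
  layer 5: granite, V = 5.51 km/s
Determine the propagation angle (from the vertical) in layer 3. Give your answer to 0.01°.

Snell's law across each interface conserves sin θ / V, so sin θ_3 = V_3·sin θ₁/V₁.
sin θ_3 = 1.89 × sin 4.4° / 0.79 = 0.1835.
θ_3 = arcsin 0.1835 = 10.58°.

10.58°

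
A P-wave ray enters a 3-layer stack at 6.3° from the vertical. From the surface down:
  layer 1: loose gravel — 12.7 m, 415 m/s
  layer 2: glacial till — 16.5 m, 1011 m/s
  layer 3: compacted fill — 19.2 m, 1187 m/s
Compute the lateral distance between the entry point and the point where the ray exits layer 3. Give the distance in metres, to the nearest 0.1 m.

Apply Snell's law at each interface; in layer i the horizontal offset is hᵢ·tan θᵢ.
Layer 1: θ = 6.30°; offset = 12.7·tan 6.30° = 1.402 m.
Layer 2: sin θ = 1011·sin 6.3°/415 = 0.2673, θ = 15.51°; offset = 16.5·tan 15.51° = 4.578 m.
Layer 3: sin θ = 1187·sin 6.3°/415 = 0.3139, θ = 18.29°; offset = 19.2·tan 18.29° = 6.347 m.
Σ offsets = 12.327 m.

12.3 m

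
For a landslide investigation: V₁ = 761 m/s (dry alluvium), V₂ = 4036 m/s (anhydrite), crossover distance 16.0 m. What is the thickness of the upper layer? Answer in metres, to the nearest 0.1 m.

h = (x_cross/2)·√((V₂−V₁)/(V₂+V₁)).
(V₂−V₁)/(V₂+V₁) = (4036−761)/(4036+761) = 0.6827; √ = 0.8263.
h = (16.0/2)·0.8263 = 6.61 m.

6.6 m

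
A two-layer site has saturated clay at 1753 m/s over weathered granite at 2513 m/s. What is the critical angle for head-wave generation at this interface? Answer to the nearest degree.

44°

At critical incidence the refracted ray runs along the interface (θ₂ = 90°), so sin θ_c = V₁/V₂.
θ_c = arcsin(1753/2513) = arcsin 0.6976 = 44.23°.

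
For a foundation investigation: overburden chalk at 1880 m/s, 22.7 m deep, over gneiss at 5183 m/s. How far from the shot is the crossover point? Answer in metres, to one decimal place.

66.4 m

θ_c = arcsin(1880/5183) = 21.27°, so cos θ_c = 0.9319 and tᵢ = 2h cos θ_c/V₁ = 0.0225 s.
At crossover x/V₁ = x/V₂ + tᵢ ⇒ x = tᵢ/(1/V₁ − 1/V₂) = 0.02250/(5.3191e-04 − 1.9294e-04) = 66.39 m.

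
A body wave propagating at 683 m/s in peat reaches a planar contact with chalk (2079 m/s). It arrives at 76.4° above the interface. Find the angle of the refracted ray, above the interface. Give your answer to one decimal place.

Angle from the normal: 90° − 76.4° = 13.6°.
Snell's law: sin θ₂ = (V₂/V₁)·sin θ₁ = (2079/683)·sin 13.6° = 0.7158.
θ₂ = arcsin 0.7158 = 45.71° from the normal.
From the interface: 90° − 45.71° = 44.29°.

44.3°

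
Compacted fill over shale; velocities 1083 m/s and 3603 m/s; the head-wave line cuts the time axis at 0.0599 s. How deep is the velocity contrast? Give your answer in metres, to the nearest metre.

θ_c = arcsin(1083/3603) = 17.49°; cos θ_c = 0.9538.
tᵢ = 2h cos θ_c/V₁ ⇒ h = tᵢ·V₁/(2 cos θ_c) = 0.0599·1083/(2·0.9538) = 34.01 m.

34 m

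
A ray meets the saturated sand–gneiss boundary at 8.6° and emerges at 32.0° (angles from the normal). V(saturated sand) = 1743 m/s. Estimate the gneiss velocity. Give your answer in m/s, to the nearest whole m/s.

sin 8.6° = 0.1495; sin 32.0° = 0.5299.
V₂ = V₁·(sin θ₂/sin θ₁) = 1743·(0.5299/0.1495) = 6176.80 m/s.

6177 m/s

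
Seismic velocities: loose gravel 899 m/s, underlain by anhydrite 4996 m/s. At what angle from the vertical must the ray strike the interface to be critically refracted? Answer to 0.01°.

10.37°

Critical incidence: sin θ_c = V₁/V₂ = 899/4996 = 0.1799.
θ_c = arcsin 0.1799 = 10.37°.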